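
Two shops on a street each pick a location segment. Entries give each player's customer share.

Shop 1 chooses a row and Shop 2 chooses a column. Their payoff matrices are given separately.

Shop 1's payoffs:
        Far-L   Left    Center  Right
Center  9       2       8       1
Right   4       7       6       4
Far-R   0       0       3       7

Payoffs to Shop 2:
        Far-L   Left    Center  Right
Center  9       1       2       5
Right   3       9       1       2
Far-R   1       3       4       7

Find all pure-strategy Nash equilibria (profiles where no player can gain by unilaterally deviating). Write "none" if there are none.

Pure-strategy Nash equilibria: (Center, Far-L) and (Right, Left) and (Far-R, Right)

For each strategy profile, look for a profitable unilateral deviation.
(Center, Far-L): Shop 1 gets 9, best alternative 4; Shop 2 gets 9, best alternative 5. No profitable deviation — NE.
(Center, Left): Shop 1 can switch to Right (2 → 7). Not NE.
(Center, Center): Shop 2 can switch to Far-L (2 → 9). Not NE.
(Center, Right): Shop 1 can switch to Right (1 → 4). Not NE.
(Right, Far-L): Shop 1 can switch to Center (4 → 9). Not NE.
(Right, Left): Shop 1 gets 7, best alternative 2; Shop 2 gets 9, best alternative 3. No profitable deviation — NE.
(Right, Center): Shop 1 can switch to Center (6 → 8). Not NE.
(Right, Right): Shop 1 can switch to Far-R (4 → 7). Not NE.
(Far-R, Far-L): Shop 1 can switch to Center (0 → 9). Not NE.
(Far-R, Left): Shop 1 can switch to Center (0 → 2). Not NE.
(Far-R, Center): Shop 1 can switch to Center (3 → 8). Not NE.
(Far-R, Right): Shop 1 gets 7, best alternative 4; Shop 2 gets 7, best alternative 4. No profitable deviation — NE.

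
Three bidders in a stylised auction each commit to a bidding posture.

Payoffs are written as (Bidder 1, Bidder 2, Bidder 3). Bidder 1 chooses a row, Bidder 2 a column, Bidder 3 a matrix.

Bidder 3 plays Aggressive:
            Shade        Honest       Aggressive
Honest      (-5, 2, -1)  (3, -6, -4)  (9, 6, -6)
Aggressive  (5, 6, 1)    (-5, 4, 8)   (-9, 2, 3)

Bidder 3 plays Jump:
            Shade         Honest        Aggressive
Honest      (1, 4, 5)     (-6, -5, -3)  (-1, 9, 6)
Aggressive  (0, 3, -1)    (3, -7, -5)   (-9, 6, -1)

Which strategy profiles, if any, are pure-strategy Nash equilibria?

(Honest, Aggressive, Jump) and (Aggressive, Shade, Aggressive)

Mark each player's best response to every combination of opponents' strategies; a profile where every player is best-responding is a pure Nash equilibrium.
Bidder 1 against (Shade, Aggressive): payoffs -5, 5 → best response Aggressive.
Bidder 1 against (Shade, Jump): payoffs 1, 0 → best response Honest.
Bidder 1 against (Honest, Aggressive): payoffs 3, -5 → best response Honest.
Bidder 1 against (Honest, Jump): payoffs -6, 3 → best response Aggressive.
Bidder 1 against (Aggressive, Aggressive): payoffs 9, -9 → best response Honest.
Bidder 1 against (Aggressive, Jump): payoffs -1, -9 → best response Honest.
Bidder 2 against (Honest, Aggressive): payoffs 2, -6, 6 → best response Aggressive.
Bidder 2 against (Honest, Jump): payoffs 4, -5, 9 → best response Aggressive.
Bidder 2 against (Aggressive, Aggressive): payoffs 6, 4, 2 → best response Shade.
Bidder 2 against (Aggressive, Jump): payoffs 3, -7, 6 → best response Aggressive.
Bidder 3 against (Honest, Shade): payoffs -1, 5 → best response Jump.
Bidder 3 against (Honest, Honest): payoffs -4, -3 → best response Jump.
Bidder 3 against (Honest, Aggressive): payoffs -6, 6 → best response Jump.
Bidder 3 against (Aggressive, Shade): payoffs 1, -1 → best response Aggressive.
Bidder 3 against (Aggressive, Honest): payoffs 8, -5 → best response Aggressive.
Bidder 3 against (Aggressive, Aggressive): payoffs 3, -1 → best response Aggressive.
Mutual best responses: (Honest, Aggressive, Jump); (Aggressive, Shade, Aggressive).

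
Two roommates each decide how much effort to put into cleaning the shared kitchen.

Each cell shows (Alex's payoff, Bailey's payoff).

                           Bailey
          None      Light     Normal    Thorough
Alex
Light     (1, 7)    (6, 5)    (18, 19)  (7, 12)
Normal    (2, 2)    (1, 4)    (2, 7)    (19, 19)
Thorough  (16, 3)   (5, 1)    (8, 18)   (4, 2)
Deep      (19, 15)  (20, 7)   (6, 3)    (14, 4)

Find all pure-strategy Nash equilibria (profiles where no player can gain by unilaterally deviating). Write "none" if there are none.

The pure Nash equilibria are (Light, Normal) and (Normal, Thorough) and (Deep, None).

Alex against None: payoffs 1, 2, 16, 19 → best response Deep.
Alex against Light: payoffs 6, 1, 5, 20 → best response Deep.
Alex against Normal: payoffs 18, 2, 8, 6 → best response Light.
Alex against Thorough: payoffs 7, 19, 4, 14 → best response Normal.
Bailey against Light: payoffs 7, 5, 19, 12 → best response Normal.
Bailey against Normal: payoffs 2, 4, 7, 19 → best response Thorough.
Bailey against Thorough: payoffs 3, 1, 18, 2 → best response Normal.
Bailey against Deep: payoffs 15, 7, 3, 4 → best response None.
Mutual best responses: (Light, Normal); (Normal, Thorough); (Deep, None).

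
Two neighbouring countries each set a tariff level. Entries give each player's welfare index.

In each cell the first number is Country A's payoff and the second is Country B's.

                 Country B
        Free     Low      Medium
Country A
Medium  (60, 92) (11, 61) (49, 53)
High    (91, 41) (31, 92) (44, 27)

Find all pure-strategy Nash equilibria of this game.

Pure NE: (High, Low)

Country A against Free: payoffs 60, 91 → best response High.
Country A against Low: payoffs 11, 31 → best response High.
Country A against Medium: payoffs 49, 44 → best response Medium.
Country B against Medium: payoffs 92, 61, 53 → best response Free.
Country B against High: payoffs 41, 92, 27 → best response Low.
Mutual best responses: (High, Low).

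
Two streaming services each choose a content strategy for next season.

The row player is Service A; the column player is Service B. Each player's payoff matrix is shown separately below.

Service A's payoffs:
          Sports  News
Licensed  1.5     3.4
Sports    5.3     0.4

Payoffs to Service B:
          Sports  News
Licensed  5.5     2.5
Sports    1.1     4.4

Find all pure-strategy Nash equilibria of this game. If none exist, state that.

There is no pure-strategy Nash equilibrium.

For each player, find the best response to each opponent profile; mutual best responses are the pure NE.
Service A against Sports: payoffs 1.5, 5.3 → best response Sports.
Service A against News: payoffs 3.4, 0.4 → best response Licensed.
Service B against Licensed: payoffs 5.5, 2.5 → best response Sports.
Service B against Sports: payoffs 1.1, 4.4 → best response News.
No profile is a mutual best response for all players.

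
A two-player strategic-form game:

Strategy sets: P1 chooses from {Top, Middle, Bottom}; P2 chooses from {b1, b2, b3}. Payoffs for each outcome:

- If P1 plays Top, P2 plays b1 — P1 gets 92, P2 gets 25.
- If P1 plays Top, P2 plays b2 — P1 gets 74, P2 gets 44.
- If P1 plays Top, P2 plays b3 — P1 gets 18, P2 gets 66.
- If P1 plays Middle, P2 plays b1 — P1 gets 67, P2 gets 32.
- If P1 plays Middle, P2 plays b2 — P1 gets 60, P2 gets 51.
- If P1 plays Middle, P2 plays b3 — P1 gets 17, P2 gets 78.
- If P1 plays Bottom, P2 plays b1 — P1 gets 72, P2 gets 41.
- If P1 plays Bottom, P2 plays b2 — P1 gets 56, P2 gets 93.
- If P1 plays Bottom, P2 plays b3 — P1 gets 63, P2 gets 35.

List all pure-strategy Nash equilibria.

This game has no pure Nash equilibrium.

For each strategy profile, look for a profitable unilateral deviation.
(Top, b1): P2 can switch to b2 (25 → 44). Not NE.
(Top, b2): P2 can switch to b3 (44 → 66). Not NE.
(Top, b3): P1 can switch to Bottom (18 → 63). Not NE.
(Middle, b1): P1 can switch to Top (67 → 92). Not NE.
(Middle, b2): P1 can switch to Top (60 → 74). Not NE.
(Middle, b3): P1 can switch to Top (17 → 18). Not NE.
(Bottom, b1): P1 can switch to Top (72 → 92). Not NE.
(Bottom, b2): P1 can switch to Top (56 → 74). Not NE.
(Bottom, b3): P2 can switch to b1 (35 → 41). Not NE.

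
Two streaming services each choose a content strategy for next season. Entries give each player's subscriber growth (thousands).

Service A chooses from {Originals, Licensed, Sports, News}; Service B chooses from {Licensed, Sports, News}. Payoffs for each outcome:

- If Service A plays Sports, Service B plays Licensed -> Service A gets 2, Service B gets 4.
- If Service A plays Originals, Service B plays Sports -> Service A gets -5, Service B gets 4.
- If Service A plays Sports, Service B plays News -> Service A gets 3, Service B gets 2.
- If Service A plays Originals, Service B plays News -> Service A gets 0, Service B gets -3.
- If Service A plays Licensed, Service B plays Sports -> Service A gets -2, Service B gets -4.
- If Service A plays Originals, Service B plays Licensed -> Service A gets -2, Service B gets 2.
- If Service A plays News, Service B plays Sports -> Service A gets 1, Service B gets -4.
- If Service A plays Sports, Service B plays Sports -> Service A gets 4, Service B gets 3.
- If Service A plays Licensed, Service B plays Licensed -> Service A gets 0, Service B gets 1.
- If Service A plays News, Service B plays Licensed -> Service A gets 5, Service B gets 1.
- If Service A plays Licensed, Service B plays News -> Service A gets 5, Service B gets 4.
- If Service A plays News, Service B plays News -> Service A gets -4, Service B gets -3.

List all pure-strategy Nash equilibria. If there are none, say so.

The pure Nash equilibria are (Licensed, News) and (News, Licensed).

For each player, find the best response to each opponent profile; mutual best responses are the pure NE.
Service A against Licensed: payoffs -2, 0, 2, 5 → best response News.
Service A against Sports: payoffs -5, -2, 4, 1 → best response Sports.
Service A against News: payoffs 0, 5, 3, -4 → best response Licensed.
Service B against Originals: payoffs 2, 4, -3 → best response Sports.
Service B against Licensed: payoffs 1, -4, 4 → best response News.
Service B against Sports: payoffs 4, 3, 2 → best response Licensed.
Service B against News: payoffs 1, -4, -3 → best response Licensed.
Mutual best responses: (Licensed, News); (News, Licensed).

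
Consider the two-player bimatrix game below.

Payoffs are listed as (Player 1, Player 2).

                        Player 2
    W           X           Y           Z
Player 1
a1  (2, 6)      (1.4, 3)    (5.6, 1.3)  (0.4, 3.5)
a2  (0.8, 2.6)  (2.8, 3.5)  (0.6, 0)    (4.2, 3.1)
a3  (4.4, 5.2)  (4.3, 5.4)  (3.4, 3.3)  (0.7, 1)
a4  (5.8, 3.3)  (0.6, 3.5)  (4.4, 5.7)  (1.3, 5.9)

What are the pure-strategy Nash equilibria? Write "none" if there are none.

Player 1 against W: payoffs 2, 0.8, 4.4, 5.8 → best response a4.
Player 1 against X: payoffs 1.4, 2.8, 4.3, 0.6 → best response a3.
Player 1 against Y: payoffs 5.6, 0.6, 3.4, 4.4 → best response a1.
Player 1 against Z: payoffs 0.4, 4.2, 0.7, 1.3 → best response a2.
Player 2 against a1: payoffs 6, 3, 1.3, 3.5 → best response W.
Player 2 against a2: payoffs 2.6, 3.5, 0, 3.1 → best response X.
Player 2 against a3: payoffs 5.2, 5.4, 3.3, 1 → best response X.
Player 2 against a4: payoffs 3.3, 3.5, 5.7, 5.9 → best response Z.
Mutual best responses: (a3, X).

The unique pure-strategy Nash equilibrium is (a3, X).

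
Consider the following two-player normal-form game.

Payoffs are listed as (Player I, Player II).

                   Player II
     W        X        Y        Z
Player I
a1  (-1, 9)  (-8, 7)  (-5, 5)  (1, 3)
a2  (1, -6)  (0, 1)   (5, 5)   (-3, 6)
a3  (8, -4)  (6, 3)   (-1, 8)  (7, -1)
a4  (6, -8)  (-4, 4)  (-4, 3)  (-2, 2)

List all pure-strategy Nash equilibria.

Player I against W: payoffs -1, 1, 8, 6 → best response a3.
Player I against X: payoffs -8, 0, 6, -4 → best response a3.
Player I against Y: payoffs -5, 5, -1, -4 → best response a2.
Player I against Z: payoffs 1, -3, 7, -2 → best response a3.
Player II against a1: payoffs 9, 7, 5, 3 → best response W.
Player II against a2: payoffs -6, 1, 5, 6 → best response Z.
Player II against a3: payoffs -4, 3, 8, -1 → best response Y.
Player II against a4: payoffs -8, 4, 3, 2 → best response X.
No profile is a mutual best response for all players.

No pure-strategy Nash equilibrium.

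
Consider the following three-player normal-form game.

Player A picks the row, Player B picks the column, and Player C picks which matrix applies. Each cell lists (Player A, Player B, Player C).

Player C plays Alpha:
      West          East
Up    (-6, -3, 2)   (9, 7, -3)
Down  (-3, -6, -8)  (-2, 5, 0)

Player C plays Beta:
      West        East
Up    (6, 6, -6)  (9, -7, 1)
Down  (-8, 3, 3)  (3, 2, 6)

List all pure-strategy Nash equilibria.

There is no pure-strategy Nash equilibrium.

Player A against (West, Alpha): payoffs -6, -3 → best response Down.
Player A against (West, Beta): payoffs 6, -8 → best response Up.
Player A against (East, Alpha): payoffs 9, -2 → best response Up.
Player A against (East, Beta): payoffs 9, 3 → best response Up.
Player B against (Up, Alpha): payoffs -3, 7 → best response East.
Player B against (Up, Beta): payoffs 6, -7 → best response West.
Player B against (Down, Alpha): payoffs -6, 5 → best response East.
Player B against (Down, Beta): payoffs 3, 2 → best response West.
Player C against (Up, West): payoffs 2, -6 → best response Alpha.
Player C against (Up, East): payoffs -3, 1 → best response Beta.
Player C against (Down, West): payoffs -8, 3 → best response Beta.
Player C against (Down, East): payoffs 0, 6 → best response Beta.
No profile is a mutual best response for all players.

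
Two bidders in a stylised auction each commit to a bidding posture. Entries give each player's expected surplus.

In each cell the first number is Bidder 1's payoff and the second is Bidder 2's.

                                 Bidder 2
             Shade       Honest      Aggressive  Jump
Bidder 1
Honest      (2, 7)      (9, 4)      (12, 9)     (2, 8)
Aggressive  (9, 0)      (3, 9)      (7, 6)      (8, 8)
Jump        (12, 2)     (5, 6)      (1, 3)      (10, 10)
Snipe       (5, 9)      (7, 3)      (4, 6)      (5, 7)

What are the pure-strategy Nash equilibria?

Mark each player's best response to every combination of opponents' strategies; a profile where every player is best-responding is a pure Nash equilibrium.
Bidder 1 against Shade: payoffs 2, 9, 12, 5 → best response Jump.
Bidder 1 against Honest: payoffs 9, 3, 5, 7 → best response Honest.
Bidder 1 against Aggressive: payoffs 12, 7, 1, 4 → best response Honest.
Bidder 1 against Jump: payoffs 2, 8, 10, 5 → best response Jump.
Bidder 2 against Honest: payoffs 7, 4, 9, 8 → best response Aggressive.
Bidder 2 against Aggressive: payoffs 0, 9, 6, 8 → best response Honest.
Bidder 2 against Jump: payoffs 2, 6, 3, 10 → best response Jump.
Bidder 2 against Snipe: payoffs 9, 3, 6, 7 → best response Shade.
Mutual best responses: (Honest, Aggressive); (Jump, Jump).

(Honest, Aggressive) and (Jump, Jump)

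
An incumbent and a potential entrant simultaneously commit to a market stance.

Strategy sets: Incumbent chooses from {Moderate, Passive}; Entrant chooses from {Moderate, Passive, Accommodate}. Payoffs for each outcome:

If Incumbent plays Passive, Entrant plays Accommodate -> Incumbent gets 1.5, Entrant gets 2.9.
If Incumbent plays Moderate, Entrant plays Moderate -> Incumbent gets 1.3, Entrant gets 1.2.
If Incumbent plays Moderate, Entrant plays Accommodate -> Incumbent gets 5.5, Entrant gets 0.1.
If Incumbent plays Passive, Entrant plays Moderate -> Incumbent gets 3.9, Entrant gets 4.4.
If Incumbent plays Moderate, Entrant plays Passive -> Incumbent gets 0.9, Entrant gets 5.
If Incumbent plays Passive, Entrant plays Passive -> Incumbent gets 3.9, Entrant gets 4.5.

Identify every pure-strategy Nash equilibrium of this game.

Incumbent against Moderate: payoffs 1.3, 3.9 → best response Passive.
Incumbent against Passive: payoffs 0.9, 3.9 → best response Passive.
Incumbent against Accommodate: payoffs 5.5, 1.5 → best response Moderate.
Entrant against Moderate: payoffs 1.2, 5, 0.1 → best response Passive.
Entrant against Passive: payoffs 4.4, 4.5, 2.9 → best response Passive.
Mutual best responses: (Passive, Passive).

(Passive, Passive)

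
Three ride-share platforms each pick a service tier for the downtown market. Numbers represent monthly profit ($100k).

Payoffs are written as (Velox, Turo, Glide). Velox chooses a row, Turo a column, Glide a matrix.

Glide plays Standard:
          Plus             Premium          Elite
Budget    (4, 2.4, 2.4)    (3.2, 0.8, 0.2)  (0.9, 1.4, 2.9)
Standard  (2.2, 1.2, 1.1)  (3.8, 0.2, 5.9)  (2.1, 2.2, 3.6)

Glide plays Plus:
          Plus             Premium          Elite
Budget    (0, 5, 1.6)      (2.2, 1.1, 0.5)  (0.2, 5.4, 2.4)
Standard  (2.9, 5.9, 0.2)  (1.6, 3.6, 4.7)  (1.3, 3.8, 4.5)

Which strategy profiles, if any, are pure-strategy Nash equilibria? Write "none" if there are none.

(Budget, Plus, Standard)

Velox against (Plus, Standard): payoffs 4, 2.2 → best response Budget.
Velox against (Plus, Plus): payoffs 0, 2.9 → best response Standard.
Velox against (Premium, Standard): payoffs 3.2, 3.8 → best response Standard.
Velox against (Premium, Plus): payoffs 2.2, 1.6 → best response Budget.
Velox against (Elite, Standard): payoffs 0.9, 2.1 → best response Standard.
Velox against (Elite, Plus): payoffs 0.2, 1.3 → best response Standard.
Turo against (Budget, Standard): payoffs 2.4, 0.8, 1.4 → best response Plus.
Turo against (Budget, Plus): payoffs 5, 1.1, 5.4 → best response Elite.
Turo against (Standard, Standard): payoffs 1.2, 0.2, 2.2 → best response Elite.
Turo against (Standard, Plus): payoffs 5.9, 3.6, 3.8 → best response Plus.
Glide against (Budget, Plus): payoffs 2.4, 1.6 → best response Standard.
Glide against (Budget, Premium): payoffs 0.2, 0.5 → best response Plus.
Glide against (Budget, Elite): payoffs 2.9, 2.4 → best response Standard.
Glide against (Standard, Plus): payoffs 1.1, 0.2 → best response Standard.
Glide against (Standard, Premium): payoffs 5.9, 4.7 → best response Standard.
Glide against (Standard, Elite): payoffs 3.6, 4.5 → best response Plus.
Mutual best responses: (Budget, Plus, Standard).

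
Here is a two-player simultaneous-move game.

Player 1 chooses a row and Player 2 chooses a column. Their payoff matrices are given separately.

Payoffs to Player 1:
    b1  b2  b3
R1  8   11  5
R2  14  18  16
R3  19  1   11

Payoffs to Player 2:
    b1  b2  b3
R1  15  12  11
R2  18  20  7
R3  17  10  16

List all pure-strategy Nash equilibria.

Player 1 against b1: payoffs 8, 14, 19 → best response R3.
Player 1 against b2: payoffs 11, 18, 1 → best response R2.
Player 1 against b3: payoffs 5, 16, 11 → best response R2.
Player 2 against R1: payoffs 15, 12, 11 → best response b1.
Player 2 against R2: payoffs 18, 20, 7 → best response b2.
Player 2 against R3: payoffs 17, 10, 16 → best response b1.
Mutual best responses: (R2, b2); (R3, b1).

The pure Nash equilibria are (R2, b2) and (R3, b1).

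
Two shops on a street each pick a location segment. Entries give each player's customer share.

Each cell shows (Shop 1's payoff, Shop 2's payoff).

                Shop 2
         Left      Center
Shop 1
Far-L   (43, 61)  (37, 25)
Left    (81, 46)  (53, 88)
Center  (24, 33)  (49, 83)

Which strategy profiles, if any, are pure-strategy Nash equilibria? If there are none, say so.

(Far-L, Left): Shop 1 can switch to Left (43 → 81). Not NE.
(Far-L, Center): Shop 1 can switch to Left (37 → 53). Not NE.
(Left, Left): Shop 2 can switch to Center (46 → 88). Not NE.
(Left, Center): Shop 1 gets 53, best alternative 49; Shop 2 gets 88, best alternative 46. No profitable deviation — NE.
(Center, Left): Shop 1 can switch to Far-L (24 → 43). Not NE.
(Center, Center): Shop 1 can switch to Left (49 → 53). Not NE.

(Left, Center)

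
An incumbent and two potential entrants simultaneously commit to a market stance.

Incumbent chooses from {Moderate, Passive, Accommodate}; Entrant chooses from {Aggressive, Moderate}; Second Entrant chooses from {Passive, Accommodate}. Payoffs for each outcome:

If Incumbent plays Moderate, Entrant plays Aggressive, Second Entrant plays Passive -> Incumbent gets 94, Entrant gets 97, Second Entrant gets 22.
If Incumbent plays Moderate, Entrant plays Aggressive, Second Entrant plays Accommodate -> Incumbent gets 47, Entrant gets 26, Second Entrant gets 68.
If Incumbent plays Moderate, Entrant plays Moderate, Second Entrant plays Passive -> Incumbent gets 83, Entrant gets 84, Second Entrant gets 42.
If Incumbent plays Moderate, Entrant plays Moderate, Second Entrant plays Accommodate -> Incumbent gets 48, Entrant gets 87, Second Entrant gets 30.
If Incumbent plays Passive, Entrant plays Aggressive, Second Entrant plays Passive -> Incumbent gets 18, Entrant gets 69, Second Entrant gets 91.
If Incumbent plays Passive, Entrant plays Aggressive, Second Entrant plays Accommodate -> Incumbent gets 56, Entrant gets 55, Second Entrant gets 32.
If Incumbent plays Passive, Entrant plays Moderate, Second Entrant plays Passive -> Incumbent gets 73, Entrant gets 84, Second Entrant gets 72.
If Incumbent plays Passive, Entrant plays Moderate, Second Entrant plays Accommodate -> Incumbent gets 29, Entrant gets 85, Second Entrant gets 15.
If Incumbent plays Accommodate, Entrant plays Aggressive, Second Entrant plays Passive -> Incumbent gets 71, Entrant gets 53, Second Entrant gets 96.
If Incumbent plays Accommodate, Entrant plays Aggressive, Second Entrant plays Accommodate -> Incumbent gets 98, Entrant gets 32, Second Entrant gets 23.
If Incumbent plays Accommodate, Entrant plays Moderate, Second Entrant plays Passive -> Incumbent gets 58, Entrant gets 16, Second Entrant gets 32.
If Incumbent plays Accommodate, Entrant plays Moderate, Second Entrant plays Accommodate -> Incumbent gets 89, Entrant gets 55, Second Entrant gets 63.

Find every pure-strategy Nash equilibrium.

Incumbent against (Aggressive, Passive): payoffs 94, 18, 71 → best response Moderate.
Incumbent against (Aggressive, Accommodate): payoffs 47, 56, 98 → best response Accommodate.
Incumbent against (Moderate, Passive): payoffs 83, 73, 58 → best response Moderate.
Incumbent against (Moderate, Accommodate): payoffs 48, 29, 89 → best response Accommodate.
Entrant against (Moderate, Passive): payoffs 97, 84 → best response Aggressive.
Entrant against (Moderate, Accommodate): payoffs 26, 87 → best response Moderate.
Entrant against (Passive, Passive): payoffs 69, 84 → best response Moderate.
Entrant against (Passive, Accommodate): payoffs 55, 85 → best response Moderate.
Entrant against (Accommodate, Passive): payoffs 53, 16 → best response Aggressive.
Entrant against (Accommodate, Accommodate): payoffs 32, 55 → best response Moderate.
Second Entrant against (Moderate, Aggressive): payoffs 22, 68 → best response Accommodate.
Second Entrant against (Moderate, Moderate): payoffs 42, 30 → best response Passive.
Second Entrant against (Passive, Aggressive): payoffs 91, 32 → best response Passive.
Second Entrant against (Passive, Moderate): payoffs 72, 15 → best response Passive.
Second Entrant against (Accommodate, Aggressive): payoffs 96, 23 → best response Passive.
Second Entrant against (Accommodate, Moderate): payoffs 32, 63 → best response Accommodate.
Mutual best responses: (Accommodate, Moderate, Accommodate).

Pure NE: (Accommodate, Moderate, Accommodate)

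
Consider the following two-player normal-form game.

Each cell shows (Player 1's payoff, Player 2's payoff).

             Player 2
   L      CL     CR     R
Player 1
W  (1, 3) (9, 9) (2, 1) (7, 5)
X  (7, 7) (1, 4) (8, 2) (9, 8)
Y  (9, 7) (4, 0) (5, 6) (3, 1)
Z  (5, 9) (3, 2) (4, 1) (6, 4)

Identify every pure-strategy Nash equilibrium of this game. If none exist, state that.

The pure Nash equilibria are (W, CL) and (X, R) and (Y, L).

Player 1 against L: payoffs 1, 7, 9, 5 → best response Y.
Player 1 against CL: payoffs 9, 1, 4, 3 → best response W.
Player 1 against CR: payoffs 2, 8, 5, 4 → best response X.
Player 1 against R: payoffs 7, 9, 3, 6 → best response X.
Player 2 against W: payoffs 3, 9, 1, 5 → best response CL.
Player 2 against X: payoffs 7, 4, 2, 8 → best response R.
Player 2 against Y: payoffs 7, 0, 6, 1 → best response L.
Player 2 against Z: payoffs 9, 2, 1, 4 → best response L.
Mutual best responses: (W, CL); (X, R); (Y, L).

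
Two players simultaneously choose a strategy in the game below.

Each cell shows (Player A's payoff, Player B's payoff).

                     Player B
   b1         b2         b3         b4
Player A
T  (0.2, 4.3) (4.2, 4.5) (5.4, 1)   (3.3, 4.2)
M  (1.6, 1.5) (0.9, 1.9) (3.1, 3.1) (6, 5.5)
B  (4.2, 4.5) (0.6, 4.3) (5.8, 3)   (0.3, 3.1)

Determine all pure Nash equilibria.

Pure-strategy Nash equilibria: (T, b2), (M, b4), (B, b1)

(T, b1): Player A can switch to M (0.2 → 1.6). Not NE.
(T, b2): Player A gets 4.2, best alternative 0.9; Player B gets 4.5, best alternative 4.3. No profitable deviation — NE.
(T, b3): Player A can switch to B (5.4 → 5.8). Not NE.
(T, b4): Player A can switch to M (3.3 → 6). Not NE.
(M, b1): Player A can switch to B (1.6 → 4.2). Not NE.
(M, b2): Player A can switch to T (0.9 → 4.2). Not NE.
(M, b3): Player A can switch to T (3.1 → 5.4). Not NE.
(M, b4): Player A gets 6, best alternative 3.3; Player B gets 5.5, best alternative 3.1. No profitable deviation — NE.
(B, b1): Player A gets 4.2, best alternative 1.6; Player B gets 4.5, best alternative 4.3. No profitable deviation — NE.
(B, b2): Player A can switch to T (0.6 → 4.2). Not NE.
(B, b3): Player B can switch to b1 (3 → 4.5). Not NE.
(The remaining 1 profile has a profitable deviation by the same check.)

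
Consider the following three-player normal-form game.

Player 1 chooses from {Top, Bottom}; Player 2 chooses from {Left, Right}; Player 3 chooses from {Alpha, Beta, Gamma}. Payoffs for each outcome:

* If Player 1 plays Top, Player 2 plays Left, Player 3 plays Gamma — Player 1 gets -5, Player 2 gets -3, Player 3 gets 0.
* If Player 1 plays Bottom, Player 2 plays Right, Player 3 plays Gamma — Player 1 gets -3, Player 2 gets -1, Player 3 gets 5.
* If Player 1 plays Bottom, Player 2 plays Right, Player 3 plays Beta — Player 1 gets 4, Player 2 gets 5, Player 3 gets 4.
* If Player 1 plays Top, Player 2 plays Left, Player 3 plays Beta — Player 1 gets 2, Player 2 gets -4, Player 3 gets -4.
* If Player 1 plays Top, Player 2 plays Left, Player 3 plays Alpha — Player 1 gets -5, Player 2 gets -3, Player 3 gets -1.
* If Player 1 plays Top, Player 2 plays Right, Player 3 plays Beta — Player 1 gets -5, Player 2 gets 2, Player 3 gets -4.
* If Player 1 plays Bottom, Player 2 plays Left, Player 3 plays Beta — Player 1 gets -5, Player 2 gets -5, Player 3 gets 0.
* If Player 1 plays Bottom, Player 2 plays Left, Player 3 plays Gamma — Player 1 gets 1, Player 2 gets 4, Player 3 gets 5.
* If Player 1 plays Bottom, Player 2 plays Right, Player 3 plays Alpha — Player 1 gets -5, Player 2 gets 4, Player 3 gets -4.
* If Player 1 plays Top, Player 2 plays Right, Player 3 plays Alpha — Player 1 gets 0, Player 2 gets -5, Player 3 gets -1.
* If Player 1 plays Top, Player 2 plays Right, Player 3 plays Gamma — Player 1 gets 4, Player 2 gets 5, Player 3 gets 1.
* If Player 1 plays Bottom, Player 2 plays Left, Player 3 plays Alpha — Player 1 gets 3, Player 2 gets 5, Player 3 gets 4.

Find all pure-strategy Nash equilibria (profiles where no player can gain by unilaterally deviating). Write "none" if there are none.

(Top, Right, Gamma) and (Bottom, Left, Gamma)

(Top, Left, Alpha): Player 1 can switch to Bottom (-5 → 3). Not NE.
(Top, Left, Beta): Player 2 can switch to Right (-4 → 2). Not NE.
(Top, Left, Gamma): Player 1 can switch to Bottom (-5 → 1). Not NE.
(Top, Right, Alpha): Player 2 can switch to Left (-5 → -3). Not NE.
(Top, Right, Beta): Player 1 can switch to Bottom (-5 → 4). Not NE.
(Top, Right, Gamma): Player 1 gets 4, best alternative -3; Player 2 gets 5, best alternative -3; Player 3 gets 1, best alternative -1. No profitable deviation — NE.
(Bottom, Left, Alpha): Player 3 can switch to Gamma (4 → 5). Not NE.
(Bottom, Left, Beta): Player 1 can switch to Top (-5 → 2). Not NE.
(Bottom, Left, Gamma): Player 1 gets 1, best alternative -5; Player 2 gets 4, best alternative -1; Player 3 gets 5, best alternative 4. No profitable deviation — NE.
(Bottom, Right, Alpha): Player 1 can switch to Top (-5 → 0). Not NE.
(The remaining 2 profiles each have a profitable deviation by the same check.)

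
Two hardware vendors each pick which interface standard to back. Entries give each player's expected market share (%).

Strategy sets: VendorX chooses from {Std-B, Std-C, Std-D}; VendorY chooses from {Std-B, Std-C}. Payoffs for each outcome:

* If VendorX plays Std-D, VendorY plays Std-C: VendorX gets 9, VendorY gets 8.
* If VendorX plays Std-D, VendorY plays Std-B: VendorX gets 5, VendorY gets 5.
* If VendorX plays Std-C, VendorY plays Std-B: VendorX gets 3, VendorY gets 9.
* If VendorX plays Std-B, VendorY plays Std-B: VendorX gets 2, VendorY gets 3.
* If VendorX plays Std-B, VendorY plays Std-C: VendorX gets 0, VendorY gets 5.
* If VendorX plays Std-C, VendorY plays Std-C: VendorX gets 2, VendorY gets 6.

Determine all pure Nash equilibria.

For each strategy profile, look for a profitable unilateral deviation.
(Std-B, Std-B): VendorX can switch to Std-C (2 → 3). Not NE.
(Std-B, Std-C): VendorX can switch to Std-C (0 → 2). Not NE.
(Std-C, Std-B): VendorX can switch to Std-D (3 → 5). Not NE.
(Std-C, Std-C): VendorX can switch to Std-D (2 → 9). Not NE.
(Std-D, Std-B): VendorY can switch to Std-C (5 → 8). Not NE.
(Std-D, Std-C): VendorX gets 9, best alternative 2; VendorY gets 8, best alternative 5. No profitable deviation — NE.

Pure NE: (Std-D, Std-C)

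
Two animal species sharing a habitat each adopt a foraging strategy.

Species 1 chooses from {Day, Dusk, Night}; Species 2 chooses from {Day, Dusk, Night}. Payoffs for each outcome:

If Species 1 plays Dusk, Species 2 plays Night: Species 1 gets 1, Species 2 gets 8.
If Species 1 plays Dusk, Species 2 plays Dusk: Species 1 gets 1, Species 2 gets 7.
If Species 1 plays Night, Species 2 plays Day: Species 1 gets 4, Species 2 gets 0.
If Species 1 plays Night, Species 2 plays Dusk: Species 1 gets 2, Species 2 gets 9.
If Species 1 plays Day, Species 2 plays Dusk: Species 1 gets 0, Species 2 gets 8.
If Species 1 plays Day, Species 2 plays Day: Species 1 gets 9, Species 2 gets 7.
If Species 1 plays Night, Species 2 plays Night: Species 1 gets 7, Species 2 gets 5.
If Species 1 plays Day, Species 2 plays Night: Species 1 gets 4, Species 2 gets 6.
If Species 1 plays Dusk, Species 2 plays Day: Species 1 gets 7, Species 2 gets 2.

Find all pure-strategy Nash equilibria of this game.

Mark each player's best response to every combination of opponents' strategies; a profile where every player is best-responding is a pure Nash equilibrium.
Species 1 against Day: payoffs 9, 7, 4 → best response Day.
Species 1 against Dusk: payoffs 0, 1, 2 → best response Night.
Species 1 against Night: payoffs 4, 1, 7 → best response Night.
Species 2 against Day: payoffs 7, 8, 6 → best response Dusk.
Species 2 against Dusk: payoffs 2, 7, 8 → best response Night.
Species 2 against Night: payoffs 0, 9, 5 → best response Dusk.
Mutual best responses: (Night, Dusk).

(Night, Dusk)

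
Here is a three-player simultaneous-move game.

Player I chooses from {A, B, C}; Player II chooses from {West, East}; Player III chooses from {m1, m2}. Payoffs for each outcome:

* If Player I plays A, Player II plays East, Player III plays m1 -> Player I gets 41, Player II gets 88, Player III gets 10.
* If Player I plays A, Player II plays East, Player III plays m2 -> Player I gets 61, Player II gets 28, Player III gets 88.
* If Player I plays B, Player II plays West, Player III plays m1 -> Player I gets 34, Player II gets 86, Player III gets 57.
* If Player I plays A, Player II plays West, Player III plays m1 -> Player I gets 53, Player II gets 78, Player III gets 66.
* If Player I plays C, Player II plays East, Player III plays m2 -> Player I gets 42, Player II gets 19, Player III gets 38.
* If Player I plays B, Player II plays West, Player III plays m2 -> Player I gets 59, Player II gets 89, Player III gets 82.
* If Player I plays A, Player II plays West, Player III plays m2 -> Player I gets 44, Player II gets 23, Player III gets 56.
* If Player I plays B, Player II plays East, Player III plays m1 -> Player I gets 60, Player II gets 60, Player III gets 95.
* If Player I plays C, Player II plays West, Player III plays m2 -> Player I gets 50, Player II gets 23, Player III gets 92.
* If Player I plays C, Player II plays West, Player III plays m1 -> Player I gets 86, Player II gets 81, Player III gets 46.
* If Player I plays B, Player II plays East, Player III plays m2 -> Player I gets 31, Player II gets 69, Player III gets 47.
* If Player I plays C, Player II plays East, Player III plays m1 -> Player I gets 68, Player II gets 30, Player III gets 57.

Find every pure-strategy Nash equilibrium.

(A, East, m2) and (B, West, m2)

(A, West, m1): Player I can switch to C (53 → 86). Not NE.
(A, West, m2): Player I can switch to B (44 → 59). Not NE.
(A, East, m1): Player I can switch to B (41 → 60). Not NE.
(A, East, m2): Player I gets 61, best alternative 42; Player II gets 28, best alternative 23; Player III gets 88, best alternative 10. No profitable deviation — NE.
(B, West, m1): Player I can switch to A (34 → 53). Not NE.
(B, West, m2): Player I gets 59, best alternative 50; Player II gets 89, best alternative 69; Player III gets 82, best alternative 57. No profitable deviation — NE.
(B, East, m1): Player I can switch to C (60 → 68). Not NE.
(B, East, m2): Player I can switch to A (31 → 61). Not NE.
(The remaining 4 profiles each have a profitable deviation by the same check.)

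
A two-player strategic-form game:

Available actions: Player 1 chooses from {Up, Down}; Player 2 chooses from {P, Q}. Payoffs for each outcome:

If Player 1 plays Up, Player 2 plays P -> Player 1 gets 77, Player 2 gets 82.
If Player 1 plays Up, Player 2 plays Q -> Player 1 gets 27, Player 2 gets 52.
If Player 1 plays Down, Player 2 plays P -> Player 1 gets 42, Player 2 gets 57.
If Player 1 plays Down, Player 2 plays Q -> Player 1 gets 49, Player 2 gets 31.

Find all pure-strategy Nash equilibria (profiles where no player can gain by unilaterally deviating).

Mark each player's best response to every combination of opponents' strategies; a profile where every player is best-responding is a pure Nash equilibrium.
Player 1 against P: payoffs 77, 42 → best response Up.
Player 1 against Q: payoffs 27, 49 → best response Down.
Player 2 against Up: payoffs 82, 52 → best response P.
Player 2 against Down: payoffs 57, 31 → best response P.
Mutual best responses: (Up, P).

The unique pure-strategy Nash equilibrium is (Up, P).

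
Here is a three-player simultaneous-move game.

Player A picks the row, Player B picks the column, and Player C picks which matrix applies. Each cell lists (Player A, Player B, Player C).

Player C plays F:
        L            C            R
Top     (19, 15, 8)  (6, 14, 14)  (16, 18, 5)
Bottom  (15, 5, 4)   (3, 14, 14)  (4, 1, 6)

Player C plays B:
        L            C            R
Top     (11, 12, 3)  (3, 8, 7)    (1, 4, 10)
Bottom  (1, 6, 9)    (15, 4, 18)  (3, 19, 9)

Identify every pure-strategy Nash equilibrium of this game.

For each strategy profile, look for a profitable unilateral deviation.
(Top, L, F): Player B can switch to R (15 → 18). Not NE.
(Top, L, B): Player C can switch to F (3 → 8). Not NE.
(Top, C, F): Player B can switch to L (14 → 15). Not NE.
(Top, C, B): Player A can switch to Bottom (3 → 15). Not NE.
(Top, R, F): Player C can switch to B (5 → 10). Not NE.
(Top, R, B): Player A can switch to Bottom (1 → 3). Not NE.
(Bottom, R, B): Player A gets 3, best alternative 1; Player B gets 19, best alternative 6; Player C gets 9, best alternative 6. No profitable deviation — NE.
(The remaining 5 profiles each have a profitable deviation by the same check.)

The unique pure-strategy Nash equilibrium is (Bottom, R, B).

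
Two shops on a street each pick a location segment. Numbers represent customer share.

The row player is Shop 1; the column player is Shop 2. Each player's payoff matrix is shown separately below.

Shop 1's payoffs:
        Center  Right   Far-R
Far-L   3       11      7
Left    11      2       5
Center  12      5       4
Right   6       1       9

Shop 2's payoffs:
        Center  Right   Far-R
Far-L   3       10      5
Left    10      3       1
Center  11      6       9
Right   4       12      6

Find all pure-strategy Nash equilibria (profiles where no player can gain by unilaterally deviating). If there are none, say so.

Check each profile: it is a Nash equilibrium iff no player can strictly gain by switching unilaterally.
(Far-L, Center): Shop 1 can switch to Left (3 → 11). Not NE.
(Far-L, Right): Shop 1 gets 11, best alternative 5; Shop 2 gets 10, best alternative 5. No profitable deviation — NE.
(Far-L, Far-R): Shop 1 can switch to Right (7 → 9). Not NE.
(Left, Center): Shop 1 can switch to Center (11 → 12). Not NE.
(Left, Right): Shop 1 can switch to Far-L (2 → 11). Not NE.
(Left, Far-R): Shop 1 can switch to Far-L (5 → 7). Not NE.
(Center, Center): Shop 1 gets 12, best alternative 11; Shop 2 gets 11, best alternative 9. No profitable deviation — NE.
(Center, Right): Shop 1 can switch to Far-L (5 → 11). Not NE.
(Center, Far-R): Shop 1 can switch to Far-L (4 → 7). Not NE.
(Right, Center): Shop 1 can switch to Left (6 → 11). Not NE.
(Right, Right): Shop 1 can switch to Far-L (1 → 11). Not NE.
(Right, Far-R): Shop 2 can switch to Right (6 → 12). Not NE.

Pure-strategy Nash equilibria: (Far-L, Right) and (Center, Center)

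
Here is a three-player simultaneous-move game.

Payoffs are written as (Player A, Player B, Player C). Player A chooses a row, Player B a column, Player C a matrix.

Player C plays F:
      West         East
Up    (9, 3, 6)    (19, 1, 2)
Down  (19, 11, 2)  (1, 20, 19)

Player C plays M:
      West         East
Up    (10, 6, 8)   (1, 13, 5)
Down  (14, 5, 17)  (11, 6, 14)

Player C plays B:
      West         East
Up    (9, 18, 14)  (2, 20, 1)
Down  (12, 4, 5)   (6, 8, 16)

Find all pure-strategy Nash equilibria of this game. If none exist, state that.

Mark each player's best response to every combination of opponents' strategies; a profile where every player is best-responding is a pure Nash equilibrium.
Player A against (West, F): payoffs 9, 19 → best response Down.
Player A against (West, M): payoffs 10, 14 → best response Down.
Player A against (West, B): payoffs 9, 12 → best response Down.
Player A against (East, F): payoffs 19, 1 → best response Up.
Player A against (East, M): payoffs 1, 11 → best response Down.
Player A against (East, B): payoffs 2, 6 → best response Down.
Player B against (Up, F): payoffs 3, 1 → best response West.
Player B against (Up, M): payoffs 6, 13 → best response East.
Player B against (Up, B): payoffs 18, 20 → best response East.
Player B against (Down, F): payoffs 11, 20 → best response East.
Player B against (Down, M): payoffs 5, 6 → best response East.
Player B against (Down, B): payoffs 4, 8 → best response East.
Player C against (Up, West): payoffs 6, 8, 14 → best response B.
Player C against (Up, East): payoffs 2, 5, 1 → best response M.
Player C against (Down, West): payoffs 2, 17, 5 → best response M.
Player C against (Down, East): payoffs 19, 14, 16 → best response F.
No profile is a mutual best response for all players.

There is no pure-strategy Nash equilibrium.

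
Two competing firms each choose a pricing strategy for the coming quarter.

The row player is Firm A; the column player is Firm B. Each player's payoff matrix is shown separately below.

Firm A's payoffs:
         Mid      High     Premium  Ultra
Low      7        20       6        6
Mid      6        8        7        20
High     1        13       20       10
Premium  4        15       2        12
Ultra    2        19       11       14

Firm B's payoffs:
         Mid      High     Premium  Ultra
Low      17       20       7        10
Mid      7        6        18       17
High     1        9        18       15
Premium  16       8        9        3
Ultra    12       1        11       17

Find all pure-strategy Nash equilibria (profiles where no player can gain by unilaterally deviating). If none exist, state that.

Pure-strategy Nash equilibria: (Low, High) and (High, Premium)

Check each profile: it is a Nash equilibrium iff no player can strictly gain by switching unilaterally.
(Low, Mid): Firm B can switch to High (17 → 20). Not NE.
(Low, High): Firm A gets 20, best alternative 19; Firm B gets 20, best alternative 17. No profitable deviation — NE.
(Low, Premium): Firm A can switch to Mid (6 → 7). Not NE.
(Low, Ultra): Firm A can switch to Mid (6 → 20). Not NE.
(Mid, Mid): Firm A can switch to Low (6 → 7). Not NE.
(Mid, High): Firm A can switch to Low (8 → 20). Not NE.
(Mid, Premium): Firm A can switch to High (7 → 20). Not NE.
(High, Premium): Firm A gets 20, best alternative 11; Firm B gets 18, best alternative 15. No profitable deviation — NE.
(The remaining 12 profiles each have a profitable deviation by the same check.)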